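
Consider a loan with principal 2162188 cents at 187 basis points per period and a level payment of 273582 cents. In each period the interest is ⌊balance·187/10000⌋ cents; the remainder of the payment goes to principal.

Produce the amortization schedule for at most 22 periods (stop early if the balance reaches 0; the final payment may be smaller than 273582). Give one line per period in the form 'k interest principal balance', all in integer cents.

1. interest=⌊2162188·187/10000⌋=40432; principal=273582-40432=233150; balance=2162188-233150=1929038
2. interest=⌊1929038·187/10000⌋=36073; principal=273582-36073=237509; balance=1929038-237509=1691529
3. interest=⌊1691529·187/10000⌋=31631; principal=273582-31631=241951; balance=1691529-241951=1449578
4. interest=⌊1449578·187/10000⌋=27107; principal=273582-27107=246475; balance=1449578-246475=1203103
5. interest=⌊1203103·187/10000⌋=22498; principal=273582-22498=251084; balance=1203103-251084=952019
6. interest=⌊952019·187/10000⌋=17802; principal=273582-17802=255780; balance=952019-255780=696239
7. interest=⌊696239·187/10000⌋=13019; principal=273582-13019=260563; balance=696239-260563=435676
8. interest=⌊435676·187/10000⌋=8147; principal=273582-8147=265435; balance=435676-265435=170241
9. interest=⌊170241·187/10000⌋=3183; principal=min(273582-3183,170241)=170241; balance=170241-170241=0

1 40432 233150 1929038
2 36073 237509 1691529
3 31631 241951 1449578
4 27107 246475 1203103
5 22498 251084 952019
6 17802 255780 696239
7 13019 260563 435676
8 8147 265435 170241
9 3183 170241 0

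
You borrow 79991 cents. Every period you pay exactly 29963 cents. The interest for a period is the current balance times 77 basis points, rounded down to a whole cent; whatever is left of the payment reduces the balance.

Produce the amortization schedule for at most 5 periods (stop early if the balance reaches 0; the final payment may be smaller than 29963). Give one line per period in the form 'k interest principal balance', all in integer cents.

1. interest=⌊79991·77/10000⌋=615; principal=29963-615=29348; balance=79991-29348=50643
2. interest=⌊50643·77/10000⌋=389; principal=29963-389=29574; balance=50643-29574=21069
3. interest=⌊21069·77/10000⌋=162; principal=min(29963-162,21069)=21069; balance=21069-21069=0

1 615 29348 50643
2 389 29574 21069
3 162 21069 0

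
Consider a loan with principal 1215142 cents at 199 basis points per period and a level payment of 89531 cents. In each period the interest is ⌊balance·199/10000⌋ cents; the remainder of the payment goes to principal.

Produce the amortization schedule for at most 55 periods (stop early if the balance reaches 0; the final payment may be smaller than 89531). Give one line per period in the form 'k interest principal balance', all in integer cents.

1. interest=⌊1215142·199/10000⌋=24181; principal=89531-24181=65350; balance=1215142-65350=1149792
2. interest=⌊1149792·199/10000⌋=22880; principal=89531-22880=66651; balance=1149792-66651=1083141
3. interest=⌊1083141·199/10000⌋=21554; principal=89531-21554=67977; balance=1083141-67977=1015164
4. interest=⌊1015164·199/10000⌋=20201; principal=89531-20201=69330; balance=1015164-69330=945834
5. interest=⌊945834·199/10000⌋=18822; principal=89531-18822=70709; balance=945834-70709=875125
6. interest=⌊875125·199/10000⌋=17414; principal=89531-17414=72117; balance=875125-72117=803008
7. interest=⌊803008·199/10000⌋=15979; principal=89531-15979=73552; balance=803008-73552=729456
8. interest=⌊729456·199/10000⌋=14516; principal=89531-14516=75015; balance=729456-75015=654441
9. interest=⌊654441·199/10000⌋=13023; principal=89531-13023=76508; balance=654441-76508=577933
10. interest=⌊577933·199/10000⌋=11500; principal=89531-11500=78031; balance=577933-78031=499902
11. interest=⌊499902·199/10000⌋=9948; principal=89531-9948=79583; balance=499902-79583=420319
12. interest=⌊420319·199/10000⌋=8364; principal=89531-8364=81167; balance=420319-81167=339152
13. interest=⌊339152·199/10000⌋=6749; principal=89531-6749=82782; balance=339152-82782=256370
14. interest=⌊256370·199/10000⌋=5101; principal=89531-5101=84430; balance=256370-84430=171940
15. interest=⌊171940·199/10000⌋=3421; principal=89531-3421=86110; balance=171940-86110=85830
16. interest=⌊85830·199/10000⌋=1708; principal=min(89531-1708,85830)=85830; balance=85830-85830=0

1 24181 65350 1149792
2 22880 66651 1083141
3 21554 67977 1015164
4 20201 69330 945834
5 18822 70709 875125
6 17414 72117 803008
7 15979 73552 729456
8 14516 75015 654441
9 13023 76508 577933
10 11500 78031 499902
11 9948 79583 420319
12 8364 81167 339152
13 6749 82782 256370
14 5101 84430 171940
15 3421 86110 85830
16 1708 85830 0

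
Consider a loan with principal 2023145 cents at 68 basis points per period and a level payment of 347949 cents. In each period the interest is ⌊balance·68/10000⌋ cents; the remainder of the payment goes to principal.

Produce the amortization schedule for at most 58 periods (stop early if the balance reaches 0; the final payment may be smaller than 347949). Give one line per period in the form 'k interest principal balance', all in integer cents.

1 13757 334192 1688953
2 11484 336465 1352488
3 9196 338753 1013735
4 6893 341056 672679
5 4574 343375 329304
6 2239 329304 0

1. interest=⌊2023145·68/10000⌋=13757; principal=347949-13757=334192; balance=2023145-334192=1688953
2. interest=⌊1688953·68/10000⌋=11484; principal=347949-11484=336465; balance=1688953-336465=1352488
3. interest=⌊1352488·68/10000⌋=9196; principal=347949-9196=338753; balance=1352488-338753=1013735
4. interest=⌊1013735·68/10000⌋=6893; principal=347949-6893=341056; balance=1013735-341056=672679
5. interest=⌊672679·68/10000⌋=4574; principal=347949-4574=343375; balance=672679-343375=329304
6. interest=⌊329304·68/10000⌋=2239; principal=min(347949-2239,329304)=329304; balance=329304-329304=0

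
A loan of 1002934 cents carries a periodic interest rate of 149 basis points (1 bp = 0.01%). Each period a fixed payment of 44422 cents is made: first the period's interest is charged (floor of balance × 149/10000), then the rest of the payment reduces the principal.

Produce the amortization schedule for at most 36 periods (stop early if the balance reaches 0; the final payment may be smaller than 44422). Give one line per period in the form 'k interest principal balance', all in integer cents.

1 14943 29479 973455
2 14504 29918 943537
3 14058 30364 913173
4 13606 30816 882357
5 13147 31275 851082
6 12681 31741 819341
7 12208 32214 787127
8 11728 32694 754433
9 11241 33181 721252
10 10746 33676 687576
11 10244 34178 653398
12 9735 34687 618711
13 9218 35204 583507
14 8694 35728 547779
15 8161 36261 511518
16 7621 36801 474717
17 7073 37349 437368
18 6516 37906 399462
19 5951 38471 360991
20 5378 39044 321947
21 4797 39625 282322
22 4206 40216 242106
23 3607 40815 201291
24 2999 41423 159868
25 2382 42040 117828
26 1755 42667 75161
27 1119 43303 31858
28 474 31858 0

1. interest=⌊1002934·149/10000⌋=14943; principal=44422-14943=29479; balance=1002934-29479=973455
2. interest=⌊973455·149/10000⌋=14504; principal=44422-14504=29918; balance=973455-29918=943537
3. interest=⌊943537·149/10000⌋=14058; principal=44422-14058=30364; balance=943537-30364=913173
4. interest=⌊913173·149/10000⌋=13606; principal=44422-13606=30816; balance=913173-30816=882357
5. interest=⌊882357·149/10000⌋=13147; principal=44422-13147=31275; balance=882357-31275=851082
6. interest=⌊851082·149/10000⌋=12681; principal=44422-12681=31741; balance=851082-31741=819341
7. interest=⌊819341·149/10000⌋=12208; principal=44422-12208=32214; balance=819341-32214=787127
8. interest=⌊787127·149/10000⌋=11728; principal=44422-11728=32694; balance=787127-32694=754433
9. interest=⌊754433·149/10000⌋=11241; principal=44422-11241=33181; balance=754433-33181=721252
10. interest=⌊721252·149/10000⌋=10746; principal=44422-10746=33676; balance=721252-33676=687576
11. interest=⌊687576·149/10000⌋=10244; principal=44422-10244=34178; balance=687576-34178=653398
12. interest=⌊653398·149/10000⌋=9735; principal=44422-9735=34687; balance=653398-34687=618711
13. interest=⌊618711·149/10000⌋=9218; principal=44422-9218=35204; balance=618711-35204=583507
14. interest=⌊583507·149/10000⌋=8694; principal=44422-8694=35728; balance=583507-35728=547779
15. interest=⌊547779·149/10000⌋=8161; principal=44422-8161=36261; balance=547779-36261=511518
16. interest=⌊511518·149/10000⌋=7621; principal=44422-7621=36801; balance=511518-36801=474717
17. interest=⌊474717·149/10000⌋=7073; principal=44422-7073=37349; balance=474717-37349=437368
18. interest=⌊437368·149/10000⌋=6516; principal=44422-6516=37906; balance=437368-37906=399462
19. interest=⌊399462·149/10000⌋=5951; principal=44422-5951=38471; balance=399462-38471=360991
20. interest=⌊360991·149/10000⌋=5378; principal=44422-5378=39044; balance=360991-39044=321947
21. interest=⌊321947·149/10000⌋=4797; principal=44422-4797=39625; balance=321947-39625=282322
22. interest=⌊282322·149/10000⌋=4206; principal=44422-4206=40216; balance=282322-40216=242106
23. interest=⌊242106·149/10000⌋=3607; principal=44422-3607=40815; balance=242106-40815=201291
24. interest=⌊201291·149/10000⌋=2999; principal=44422-2999=41423; balance=201291-41423=159868
25. interest=⌊159868·149/10000⌋=2382; principal=44422-2382=42040; balance=159868-42040=117828
26. interest=⌊117828·149/10000⌋=1755; principal=44422-1755=42667; balance=117828-42667=75161
27. interest=⌊75161·149/10000⌋=1119; principal=44422-1119=43303; balance=75161-43303=31858
28. interest=⌊31858·149/10000⌋=474; principal=min(44422-474,31858)=31858; balance=31858-31858=0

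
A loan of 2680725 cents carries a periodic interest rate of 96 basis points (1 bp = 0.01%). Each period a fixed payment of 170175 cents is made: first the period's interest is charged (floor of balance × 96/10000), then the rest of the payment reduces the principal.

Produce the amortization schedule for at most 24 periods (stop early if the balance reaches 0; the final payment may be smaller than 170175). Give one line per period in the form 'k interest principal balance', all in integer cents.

1. interest=⌊2680725·96/10000⌋=25734; principal=170175-25734=144441; balance=2680725-144441=2536284
2. interest=⌊2536284·96/10000⌋=24348; principal=170175-24348=145827; balance=2536284-145827=2390457
3. interest=⌊2390457·96/10000⌋=22948; principal=170175-22948=147227; balance=2390457-147227=2243230
4. interest=⌊2243230·96/10000⌋=21535; principal=170175-21535=148640; balance=2243230-148640=2094590
5. interest=⌊2094590·96/10000⌋=20108; principal=170175-20108=150067; balance=2094590-150067=1944523
6. interest=⌊1944523·96/10000⌋=18667; principal=170175-18667=151508; balance=1944523-151508=1793015
7. interest=⌊1793015·96/10000⌋=17212; principal=170175-17212=152963; balance=1793015-152963=1640052
8. interest=⌊1640052·96/10000⌋=15744; principal=170175-15744=154431; balance=1640052-154431=1485621
9. interest=⌊1485621·96/10000⌋=14261; principal=170175-14261=155914; balance=1485621-155914=1329707
10. interest=⌊1329707·96/10000⌋=12765; principal=170175-12765=157410; balance=1329707-157410=1172297
11. interest=⌊1172297·96/10000⌋=11254; principal=170175-11254=158921; balance=1172297-158921=1013376
12. interest=⌊1013376·96/10000⌋=9728; principal=170175-9728=160447; balance=1013376-160447=852929
13. interest=⌊852929·96/10000⌋=8188; principal=170175-8188=161987; balance=852929-161987=690942
14. interest=⌊690942·96/10000⌋=6633; principal=170175-6633=163542; balance=690942-163542=527400
15. interest=⌊527400·96/10000⌋=5063; principal=170175-5063=165112; balance=527400-165112=362288
16. interest=⌊362288·96/10000⌋=3477; principal=170175-3477=166698; balance=362288-166698=195590
17. interest=⌊195590·96/10000⌋=1877; principal=170175-1877=168298; balance=195590-168298=27292
18. interest=⌊27292·96/10000⌋=262; principal=min(170175-262,27292)=27292; balance=27292-27292=0

1 25734 144441 2536284
2 24348 145827 2390457
3 22948 147227 2243230
4 21535 148640 2094590
5 20108 150067 1944523
6 18667 151508 1793015
7 17212 152963 1640052
8 15744 154431 1485621
9 14261 155914 1329707
10 12765 157410 1172297
11 11254 158921 1013376
12 9728 160447 852929
13 8188 161987 690942
14 6633 163542 527400
15 5063 165112 362288
16 3477 166698 195590
17 1877 168298 27292
18 262 27292 0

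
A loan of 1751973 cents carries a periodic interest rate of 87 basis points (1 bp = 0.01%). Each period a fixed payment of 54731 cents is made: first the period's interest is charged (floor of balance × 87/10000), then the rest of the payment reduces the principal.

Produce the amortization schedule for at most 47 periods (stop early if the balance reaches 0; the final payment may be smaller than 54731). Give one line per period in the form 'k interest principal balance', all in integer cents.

1 15242 39489 1712484
2 14898 39833 1672651
3 14552 40179 1632472
4 14202 40529 1591943
5 13849 40882 1551061
6 13494 41237 1509824
7 13135 41596 1468228
8 12773 41958 1426270
9 12408 42323 1383947
10 12040 42691 1341256
11 11668 43063 1298193
12 11294 43437 1254756
13 10916 43815 1210941
14 10535 44196 1166745
15 10150 44581 1122164
16 9762 44969 1077195
17 9371 45360 1031835
18 8976 45755 986080
19 8578 46153 939927
20 8177 46554 893373
21 7772 46959 846414
22 7363 47368 799046
23 6951 47780 751266
24 6536 48195 703071
25 6116 48615 654456
26 5693 49038 605418
27 5267 49464 555954
28 4836 49895 506059
29 4402 50329 455730
30 3964 50767 404963
31 3523 51208 353755
32 3077 51654 302101
33 2628 52103 249998
34 2174 52557 197441
35 1717 53014 144427
36 1256 53475 90952
37 791 53940 37012
38 322 37012 0

1. interest=⌊1751973·87/10000⌋=15242; principal=54731-15242=39489; balance=1751973-39489=1712484
2. interest=⌊1712484·87/10000⌋=14898; principal=54731-14898=39833; balance=1712484-39833=1672651
3. interest=⌊1672651·87/10000⌋=14552; principal=54731-14552=40179; balance=1672651-40179=1632472
4. interest=⌊1632472·87/10000⌋=14202; principal=54731-14202=40529; balance=1632472-40529=1591943
5. interest=⌊1591943·87/10000⌋=13849; principal=54731-13849=40882; balance=1591943-40882=1551061
6. interest=⌊1551061·87/10000⌋=13494; principal=54731-13494=41237; balance=1551061-41237=1509824
7. interest=⌊1509824·87/10000⌋=13135; principal=54731-13135=41596; balance=1509824-41596=1468228
8. interest=⌊1468228·87/10000⌋=12773; principal=54731-12773=41958; balance=1468228-41958=1426270
9. interest=⌊1426270·87/10000⌋=12408; principal=54731-12408=42323; balance=1426270-42323=1383947
10. interest=⌊1383947·87/10000⌋=12040; principal=54731-12040=42691; balance=1383947-42691=1341256
11. interest=⌊1341256·87/10000⌋=11668; principal=54731-11668=43063; balance=1341256-43063=1298193
12. interest=⌊1298193·87/10000⌋=11294; principal=54731-11294=43437; balance=1298193-43437=1254756
13. interest=⌊1254756·87/10000⌋=10916; principal=54731-10916=43815; balance=1254756-43815=1210941
14. interest=⌊1210941·87/10000⌋=10535; principal=54731-10535=44196; balance=1210941-44196=1166745
15. interest=⌊1166745·87/10000⌋=10150; principal=54731-10150=44581; balance=1166745-44581=1122164
16. interest=⌊1122164·87/10000⌋=9762; principal=54731-9762=44969; balance=1122164-44969=1077195
17. interest=⌊1077195·87/10000⌋=9371; principal=54731-9371=45360; balance=1077195-45360=1031835
18. interest=⌊1031835·87/10000⌋=8976; principal=54731-8976=45755; balance=1031835-45755=986080
19. interest=⌊986080·87/10000⌋=8578; principal=54731-8578=46153; balance=986080-46153=939927
20. interest=⌊939927·87/10000⌋=8177; principal=54731-8177=46554; balance=939927-46554=893373
21. interest=⌊893373·87/10000⌋=7772; principal=54731-7772=46959; balance=893373-46959=846414
22. interest=⌊846414·87/10000⌋=7363; principal=54731-7363=47368; balance=846414-47368=799046
23. interest=⌊799046·87/10000⌋=6951; principal=54731-6951=47780; balance=799046-47780=751266
24. interest=⌊751266·87/10000⌋=6536; principal=54731-6536=48195; balance=751266-48195=703071
25. interest=⌊703071·87/10000⌋=6116; principal=54731-6116=48615; balance=703071-48615=654456
26. interest=⌊654456·87/10000⌋=5693; principal=54731-5693=49038; balance=654456-49038=605418
27. interest=⌊605418·87/10000⌋=5267; principal=54731-5267=49464; balance=605418-49464=555954
28. interest=⌊555954·87/10000⌋=4836; principal=54731-4836=49895; balance=555954-49895=506059
29. interest=⌊506059·87/10000⌋=4402; principal=54731-4402=50329; balance=506059-50329=455730
30. interest=⌊455730·87/10000⌋=3964; principal=54731-3964=50767; balance=455730-50767=404963
31. interest=⌊404963·87/10000⌋=3523; principal=54731-3523=51208; balance=404963-51208=353755
32. interest=⌊353755·87/10000⌋=3077; principal=54731-3077=51654; balance=353755-51654=302101
33. interest=⌊302101·87/10000⌋=2628; principal=54731-2628=52103; balance=302101-52103=249998
34. interest=⌊249998·87/10000⌋=2174; principal=54731-2174=52557; balance=249998-52557=197441
35. interest=⌊197441·87/10000⌋=1717; principal=54731-1717=53014; balance=197441-53014=144427
36. interest=⌊144427·87/10000⌋=1256; principal=54731-1256=53475; balance=144427-53475=90952
37. interest=⌊90952·87/10000⌋=791; principal=54731-791=53940; balance=90952-53940=37012
38. interest=⌊37012·87/10000⌋=322; principal=min(54731-322,37012)=37012; balance=37012-37012=0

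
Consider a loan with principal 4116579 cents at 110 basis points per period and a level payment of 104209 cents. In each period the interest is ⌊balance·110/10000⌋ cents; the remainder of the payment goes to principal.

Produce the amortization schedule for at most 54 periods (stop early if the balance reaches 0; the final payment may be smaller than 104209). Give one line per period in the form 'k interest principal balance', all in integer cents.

1. interest=⌊4116579·110/10000⌋=45282; principal=104209-45282=58927; balance=4116579-58927=4057652
2. interest=⌊4057652·110/10000⌋=44634; principal=104209-44634=59575; balance=4057652-59575=3998077
3. interest=⌊3998077·110/10000⌋=43978; principal=104209-43978=60231; balance=3998077-60231=3937846
4. interest=⌊3937846·110/10000⌋=43316; principal=104209-43316=60893; balance=3937846-60893=3876953
5. interest=⌊3876953·110/10000⌋=42646; principal=104209-42646=61563; balance=3876953-61563=3815390
6. interest=⌊3815390·110/10000⌋=41969; principal=104209-41969=62240; balance=3815390-62240=3753150
7. interest=⌊3753150·110/10000⌋=41284; principal=104209-41284=62925; balance=3753150-62925=3690225
8. interest=⌊3690225·110/10000⌋=40592; principal=104209-40592=63617; balance=3690225-63617=3626608
9. interest=⌊3626608·110/10000⌋=39892; principal=104209-39892=64317; balance=3626608-64317=3562291
10. interest=⌊3562291·110/10000⌋=39185; principal=104209-39185=65024; balance=3562291-65024=3497267
11. interest=⌊3497267·110/10000⌋=38469; principal=104209-38469=65740; balance=3497267-65740=3431527
12. interest=⌊3431527·110/10000⌋=37746; principal=104209-37746=66463; balance=3431527-66463=3365064
13. interest=⌊3365064·110/10000⌋=37015; principal=104209-37015=67194; balance=3365064-67194=3297870
14. interest=⌊3297870·110/10000⌋=36276; principal=104209-36276=67933; balance=3297870-67933=3229937
15. interest=⌊3229937·110/10000⌋=35529; principal=104209-35529=68680; balance=3229937-68680=3161257
16. interest=⌊3161257·110/10000⌋=34773; principal=104209-34773=69436; balance=3161257-69436=3091821
17. interest=⌊3091821·110/10000⌋=34010; principal=104209-34010=70199; balance=3091821-70199=3021622
18. interest=⌊3021622·110/10000⌋=33237; principal=104209-33237=70972; balance=3021622-70972=2950650
19. interest=⌊2950650·110/10000⌋=32457; principal=104209-32457=71752; balance=2950650-71752=2878898
20. interest=⌊2878898·110/10000⌋=31667; principal=104209-31667=72542; balance=2878898-72542=2806356
21. interest=⌊2806356·110/10000⌋=30869; principal=104209-30869=73340; balance=2806356-73340=2733016
22. interest=⌊2733016·110/10000⌋=30063; principal=104209-30063=74146; balance=2733016-74146=2658870
23. interest=⌊2658870·110/10000⌋=29247; principal=104209-29247=74962; balance=2658870-74962=2583908
24. interest=⌊2583908·110/10000⌋=28422; principal=104209-28422=75787; balance=2583908-75787=2508121
25. interest=⌊2508121·110/10000⌋=27589; principal=104209-27589=76620; balance=2508121-76620=2431501
26. interest=⌊2431501·110/10000⌋=26746; principal=104209-26746=77463; balance=2431501-77463=2354038
27. interest=⌊2354038·110/10000⌋=25894; principal=104209-25894=78315; balance=2354038-78315=2275723
28. interest=⌊2275723·110/10000⌋=25032; principal=104209-25032=79177; balance=2275723-79177=2196546
29. interest=⌊2196546·110/10000⌋=24162; principal=104209-24162=80047; balance=2196546-80047=2116499
30. interest=⌊2116499·110/10000⌋=23281; principal=104209-23281=80928; balance=2116499-80928=2035571
31. interest=⌊2035571·110/10000⌋=22391; principal=104209-22391=81818; balance=2035571-81818=1953753
32. interest=⌊1953753·110/10000⌋=21491; principal=104209-21491=82718; balance=1953753-82718=1871035
33. interest=⌊1871035·110/10000⌋=20581; principal=104209-20581=83628; balance=1871035-83628=1787407
34. interest=⌊1787407·110/10000⌋=19661; principal=104209-19661=84548; balance=1787407-84548=1702859
35. interest=⌊1702859·110/10000⌋=18731; principal=104209-18731=85478; balance=1702859-85478=1617381
36. interest=⌊1617381·110/10000⌋=17791; principal=104209-17791=86418; balance=1617381-86418=1530963
37. interest=⌊1530963·110/10000⌋=16840; principal=104209-16840=87369; balance=1530963-87369=1443594
38. interest=⌊1443594·110/10000⌋=15879; principal=104209-15879=88330; balance=1443594-88330=1355264
39. interest=⌊1355264·110/10000⌋=14907; principal=104209-14907=89302; balance=1355264-89302=1265962
40. interest=⌊1265962·110/10000⌋=13925; principal=104209-13925=90284; balance=1265962-90284=1175678
41. interest=⌊1175678·110/10000⌋=12932; principal=104209-12932=91277; balance=1175678-91277=1084401
42. interest=⌊1084401·110/10000⌋=11928; principal=104209-11928=92281; balance=1084401-92281=992120
43. interest=⌊992120·110/10000⌋=10913; principal=104209-10913=93296; balance=992120-93296=898824
44. interest=⌊898824·110/10000⌋=9887; principal=104209-9887=94322; balance=898824-94322=804502
45. interest=⌊804502·110/10000⌋=8849; principal=104209-8849=95360; balance=804502-95360=709142
46. interest=⌊709142·110/10000⌋=7800; principal=104209-7800=96409; balance=709142-96409=612733
47. interest=⌊612733·110/10000⌋=6740; principal=104209-6740=97469; balance=612733-97469=515264
48. interest=⌊515264·110/10000⌋=5667; principal=104209-5667=98542; balance=515264-98542=416722
49. interest=⌊416722·110/10000⌋=4583; principal=104209-4583=99626; balance=416722-99626=317096
50. interest=⌊317096·110/10000⌋=3488; principal=104209-3488=100721; balance=317096-100721=216375
51. interest=⌊216375·110/10000⌋=2380; principal=104209-2380=101829; balance=216375-101829=114546
52. interest=⌊114546·110/10000⌋=1260; principal=104209-1260=102949; balance=114546-102949=11597
53. interest=⌊11597·110/10000⌋=127; principal=min(104209-127,11597)=11597; balance=11597-11597=0

1 45282 58927 4057652
2 44634 59575 3998077
3 43978 60231 3937846
4 43316 60893 3876953
5 42646 61563 3815390
6 41969 62240 3753150
7 41284 62925 3690225
8 40592 63617 3626608
9 39892 64317 3562291
10 39185 65024 3497267
11 38469 65740 3431527
12 37746 66463 3365064
13 37015 67194 3297870
14 36276 67933 3229937
15 35529 68680 3161257
16 34773 69436 3091821
17 34010 70199 3021622
18 33237 70972 2950650
19 32457 71752 2878898
20 31667 72542 2806356
21 30869 73340 2733016
22 30063 74146 2658870
23 29247 74962 2583908
24 28422 75787 2508121
25 27589 76620 2431501
26 26746 77463 2354038
27 25894 78315 2275723
28 25032 79177 2196546
29 24162 80047 2116499
30 23281 80928 2035571
31 22391 81818 1953753
32 21491 82718 1871035
33 20581 83628 1787407
34 19661 84548 1702859
35 18731 85478 1617381
36 17791 86418 1530963
37 16840 87369 1443594
38 15879 88330 1355264
39 14907 89302 1265962
40 13925 90284 1175678
41 12932 91277 1084401
42 11928 92281 992120
43 10913 93296 898824
44 9887 94322 804502
45 8849 95360 709142
46 7800 96409 612733
47 6740 97469 515264
48 5667 98542 416722
49 4583 99626 317096
50 3488 100721 216375
51 2380 101829 114546
52 1260 102949 11597
53 127 11597 0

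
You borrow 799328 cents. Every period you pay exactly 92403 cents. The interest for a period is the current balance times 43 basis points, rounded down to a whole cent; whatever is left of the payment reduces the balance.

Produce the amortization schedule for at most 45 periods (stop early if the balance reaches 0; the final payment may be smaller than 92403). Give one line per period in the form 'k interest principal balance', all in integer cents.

1. interest=⌊799328·43/10000⌋=3437; principal=92403-3437=88966; balance=799328-88966=710362
2. interest=⌊710362·43/10000⌋=3054; principal=92403-3054=89349; balance=710362-89349=621013
3. interest=⌊621013·43/10000⌋=2670; principal=92403-2670=89733; balance=621013-89733=531280
4. interest=⌊531280·43/10000⌋=2284; principal=92403-2284=90119; balance=531280-90119=441161
5. interest=⌊441161·43/10000⌋=1896; principal=92403-1896=90507; balance=441161-90507=350654
6. interest=⌊350654·43/10000⌋=1507; principal=92403-1507=90896; balance=350654-90896=259758
7. interest=⌊259758·43/10000⌋=1116; principal=92403-1116=91287; balance=259758-91287=168471
8. interest=⌊168471·43/10000⌋=724; principal=92403-724=91679; balance=168471-91679=76792
9. interest=⌊76792·43/10000⌋=330; principal=min(92403-330,76792)=76792; balance=76792-76792=0

1 3437 88966 710362
2 3054 89349 621013
3 2670 89733 531280
4 2284 90119 441161
5 1896 90507 350654
6 1507 90896 259758
7 1116 91287 168471
8 724 91679 76792
9 330 76792 0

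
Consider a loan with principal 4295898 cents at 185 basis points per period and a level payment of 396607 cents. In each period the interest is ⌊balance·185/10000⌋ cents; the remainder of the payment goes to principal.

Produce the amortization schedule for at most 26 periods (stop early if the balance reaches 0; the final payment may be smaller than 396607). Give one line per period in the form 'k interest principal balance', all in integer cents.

1 79474 317133 3978765
2 73607 323000 3655765
3 67631 328976 3326789
4 61545 335062 2991727
5 55346 341261 2650466
6 49033 347574 2302892
7 42603 354004 1948888
8 36054 360553 1588335
9 29384 367223 1221112
10 22590 374017 847095
11 15671 380936 466159
12 8623 387984 78175
13 1446 78175 0

1. interest=⌊4295898·185/10000⌋=79474; principal=396607-79474=317133; balance=4295898-317133=3978765
2. interest=⌊3978765·185/10000⌋=73607; principal=396607-73607=323000; balance=3978765-323000=3655765
3. interest=⌊3655765·185/10000⌋=67631; principal=396607-67631=328976; balance=3655765-328976=3326789
4. interest=⌊3326789·185/10000⌋=61545; principal=396607-61545=335062; balance=3326789-335062=2991727
5. interest=⌊2991727·185/10000⌋=55346; principal=396607-55346=341261; balance=2991727-341261=2650466
6. interest=⌊2650466·185/10000⌋=49033; principal=396607-49033=347574; balance=2650466-347574=2302892
7. interest=⌊2302892·185/10000⌋=42603; principal=396607-42603=354004; balance=2302892-354004=1948888
8. interest=⌊1948888·185/10000⌋=36054; principal=396607-36054=360553; balance=1948888-360553=1588335
9. interest=⌊1588335·185/10000⌋=29384; principal=396607-29384=367223; balance=1588335-367223=1221112
10. interest=⌊1221112·185/10000⌋=22590; principal=396607-22590=374017; balance=1221112-374017=847095
11. interest=⌊847095·185/10000⌋=15671; principal=396607-15671=380936; balance=847095-380936=466159
12. interest=⌊466159·185/10000⌋=8623; principal=396607-8623=387984; balance=466159-387984=78175
13. interest=⌊78175·185/10000⌋=1446; principal=min(396607-1446,78175)=78175; balance=78175-78175=0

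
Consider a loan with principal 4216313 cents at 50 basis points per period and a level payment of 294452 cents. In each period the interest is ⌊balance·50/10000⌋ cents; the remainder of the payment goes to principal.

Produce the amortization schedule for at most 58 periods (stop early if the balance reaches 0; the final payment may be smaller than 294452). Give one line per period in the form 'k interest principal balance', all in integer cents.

1. interest=⌊4216313·50/10000⌋=21081; principal=294452-21081=273371; balance=4216313-273371=3942942
2. interest=⌊3942942·50/10000⌋=19714; principal=294452-19714=274738; balance=3942942-274738=3668204
3. interest=⌊3668204·50/10000⌋=18341; principal=294452-18341=276111; balance=3668204-276111=3392093
4. interest=⌊3392093·50/10000⌋=16960; principal=294452-16960=277492; balance=3392093-277492=3114601
5. interest=⌊3114601·50/10000⌋=15573; principal=294452-15573=278879; balance=3114601-278879=2835722
6. interest=⌊2835722·50/10000⌋=14178; principal=294452-14178=280274; balance=2835722-280274=2555448
7. interest=⌊2555448·50/10000⌋=12777; principal=294452-12777=281675; balance=2555448-281675=2273773
8. interest=⌊2273773·50/10000⌋=11368; principal=294452-11368=283084; balance=2273773-283084=1990689
9. interest=⌊1990689·50/10000⌋=9953; principal=294452-9953=284499; balance=1990689-284499=1706190
10. interest=⌊1706190·50/10000⌋=8530; principal=294452-8530=285922; balance=1706190-285922=1420268
11. interest=⌊1420268·50/10000⌋=7101; principal=294452-7101=287351; balance=1420268-287351=1132917
12. interest=⌊1132917·50/10000⌋=5664; principal=294452-5664=288788; balance=1132917-288788=844129
13. interest=⌊844129·50/10000⌋=4220; principal=294452-4220=290232; balance=844129-290232=553897
14. interest=⌊553897·50/10000⌋=2769; principal=294452-2769=291683; balance=553897-291683=262214
15. interest=⌊262214·50/10000⌋=1311; principal=min(294452-1311,262214)=262214; balance=262214-262214=0

1 21081 273371 3942942
2 19714 274738 3668204
3 18341 276111 3392093
4 16960 277492 3114601
5 15573 278879 2835722
6 14178 280274 2555448
7 12777 281675 2273773
8 11368 283084 1990689
9 9953 284499 1706190
10 8530 285922 1420268
11 7101 287351 1132917
12 5664 288788 844129
13 4220 290232 553897
14 2769 291683 262214
15 1311 262214 0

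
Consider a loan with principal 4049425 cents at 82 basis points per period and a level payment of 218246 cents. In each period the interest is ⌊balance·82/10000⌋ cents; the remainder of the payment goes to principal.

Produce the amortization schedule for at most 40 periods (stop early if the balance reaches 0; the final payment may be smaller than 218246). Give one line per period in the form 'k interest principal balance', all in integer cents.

1 33205 185041 3864384
2 31687 186559 3677825
3 30158 188088 3489737
4 28615 189631 3300106
5 27060 191186 3108920
6 25493 192753 2916167
7 23912 194334 2721833
8 22319 195927 2525906
9 20712 197534 2328372
10 19092 199154 2129218
11 17459 200787 1928431
12 15813 202433 1725998
13 14153 204093 1521905
14 12479 205767 1316138
15 10792 207454 1108684
16 9091 209155 899529
17 7376 210870 688659
18 5647 212599 476060
19 3903 214343 261717
20 2146 216100 45617
21 374 45617 0

1. interest=⌊4049425·82/10000⌋=33205; principal=218246-33205=185041; balance=4049425-185041=3864384
2. interest=⌊3864384·82/10000⌋=31687; principal=218246-31687=186559; balance=3864384-186559=3677825
3. interest=⌊3677825·82/10000⌋=30158; principal=218246-30158=188088; balance=3677825-188088=3489737
4. interest=⌊3489737·82/10000⌋=28615; principal=218246-28615=189631; balance=3489737-189631=3300106
5. interest=⌊3300106·82/10000⌋=27060; principal=218246-27060=191186; balance=3300106-191186=3108920
6. interest=⌊3108920·82/10000⌋=25493; principal=218246-25493=192753; balance=3108920-192753=2916167
7. interest=⌊2916167·82/10000⌋=23912; principal=218246-23912=194334; balance=2916167-194334=2721833
8. interest=⌊2721833·82/10000⌋=22319; principal=218246-22319=195927; balance=2721833-195927=2525906
9. interest=⌊2525906·82/10000⌋=20712; principal=218246-20712=197534; balance=2525906-197534=2328372
10. interest=⌊2328372·82/10000⌋=19092; principal=218246-19092=199154; balance=2328372-199154=2129218
11. interest=⌊2129218·82/10000⌋=17459; principal=218246-17459=200787; balance=2129218-200787=1928431
12. interest=⌊1928431·82/10000⌋=15813; principal=218246-15813=202433; balance=1928431-202433=1725998
13. interest=⌊1725998·82/10000⌋=14153; principal=218246-14153=204093; balance=1725998-204093=1521905
14. interest=⌊1521905·82/10000⌋=12479; principal=218246-12479=205767; balance=1521905-205767=1316138
15. interest=⌊1316138·82/10000⌋=10792; principal=218246-10792=207454; balance=1316138-207454=1108684
16. interest=⌊1108684·82/10000⌋=9091; principal=218246-9091=209155; balance=1108684-209155=899529
17. interest=⌊899529·82/10000⌋=7376; principal=218246-7376=210870; balance=899529-210870=688659
18. interest=⌊688659·82/10000⌋=5647; principal=218246-5647=212599; balance=688659-212599=476060
19. interest=⌊476060·82/10000⌋=3903; principal=218246-3903=214343; balance=476060-214343=261717
20. interest=⌊261717·82/10000⌋=2146; principal=218246-2146=216100; balance=261717-216100=45617
21. interest=⌊45617·82/10000⌋=374; principal=min(218246-374,45617)=45617; balance=45617-45617=0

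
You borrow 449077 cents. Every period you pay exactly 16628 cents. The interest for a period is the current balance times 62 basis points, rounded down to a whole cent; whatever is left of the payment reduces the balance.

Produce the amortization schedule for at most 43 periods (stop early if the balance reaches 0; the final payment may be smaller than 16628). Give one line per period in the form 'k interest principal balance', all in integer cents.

1. interest=⌊449077·62/10000⌋=2784; principal=16628-2784=13844; balance=449077-13844=435233
2. interest=⌊435233·62/10000⌋=2698; principal=16628-2698=13930; balance=435233-13930=421303
3. interest=⌊421303·62/10000⌋=2612; principal=16628-2612=14016; balance=421303-14016=407287
4. interest=⌊407287·62/10000⌋=2525; principal=16628-2525=14103; balance=407287-14103=393184
5. interest=⌊393184·62/10000⌋=2437; principal=16628-2437=14191; balance=393184-14191=378993
6. interest=⌊378993·62/10000⌋=2349; principal=16628-2349=14279; balance=378993-14279=364714
7. interest=⌊364714·62/10000⌋=2261; principal=16628-2261=14367; balance=364714-14367=350347
8. interest=⌊350347·62/10000⌋=2172; principal=16628-2172=14456; balance=350347-14456=335891
9. interest=⌊335891·62/10000⌋=2082; principal=16628-2082=14546; balance=335891-14546=321345
10. interest=⌊321345·62/10000⌋=1992; principal=16628-1992=14636; balance=321345-14636=306709
11. interest=⌊306709·62/10000⌋=1901; principal=16628-1901=14727; balance=306709-14727=291982
12. interest=⌊291982·62/10000⌋=1810; principal=16628-1810=14818; balance=291982-14818=277164
13. interest=⌊277164·62/10000⌋=1718; principal=16628-1718=14910; balance=277164-14910=262254
14. interest=⌊262254·62/10000⌋=1625; principal=16628-1625=15003; balance=262254-15003=247251
15. interest=⌊247251·62/10000⌋=1532; principal=16628-1532=15096; balance=247251-15096=232155
16. interest=⌊232155·62/10000⌋=1439; principal=16628-1439=15189; balance=232155-15189=216966
17. interest=⌊216966·62/10000⌋=1345; principal=16628-1345=15283; balance=216966-15283=201683
18. interest=⌊201683·62/10000⌋=1250; principal=16628-1250=15378; balance=201683-15378=186305
19. interest=⌊186305·62/10000⌋=1155; principal=16628-1155=15473; balance=186305-15473=170832
20. interest=⌊170832·62/10000⌋=1059; principal=16628-1059=15569; balance=170832-15569=155263
21. interest=⌊155263·62/10000⌋=962; principal=16628-962=15666; balance=155263-15666=139597
22. interest=⌊139597·62/10000⌋=865; principal=16628-865=15763; balance=139597-15763=123834
23. interest=⌊123834·62/10000⌋=767; principal=16628-767=15861; balance=123834-15861=107973
24. interest=⌊107973·62/10000⌋=669; principal=16628-669=15959; balance=107973-15959=92014
25. interest=⌊92014·62/10000⌋=570; principal=16628-570=16058; balance=92014-16058=75956
26. interest=⌊75956·62/10000⌋=470; principal=16628-470=16158; balance=75956-16158=59798
27. interest=⌊59798·62/10000⌋=370; principal=16628-370=16258; balance=59798-16258=43540
28. interest=⌊43540·62/10000⌋=269; principal=16628-269=16359; balance=43540-16359=27181
29. interest=⌊27181·62/10000⌋=168; principal=16628-168=16460; balance=27181-16460=10721
30. interest=⌊10721·62/10000⌋=66; principal=min(16628-66,10721)=10721; balance=10721-10721=0

1 2784 13844 435233
2 2698 13930 421303
3 2612 14016 407287
4 2525 14103 393184
5 2437 14191 378993
6 2349 14279 364714
7 2261 14367 350347
8 2172 14456 335891
9 2082 14546 321345
10 1992 14636 306709
11 1901 14727 291982
12 1810 14818 277164
13 1718 14910 262254
14 1625 15003 247251
15 1532 15096 232155
16 1439 15189 216966
17 1345 15283 201683
18 1250 15378 186305
19 1155 15473 170832
20 1059 15569 155263
21 962 15666 139597
22 865 15763 123834
23 767 15861 107973
24 669 15959 92014
25 570 16058 75956
26 470 16158 59798
27 370 16258 43540
28 269 16359 27181
29 168 16460 10721
30 66 10721 0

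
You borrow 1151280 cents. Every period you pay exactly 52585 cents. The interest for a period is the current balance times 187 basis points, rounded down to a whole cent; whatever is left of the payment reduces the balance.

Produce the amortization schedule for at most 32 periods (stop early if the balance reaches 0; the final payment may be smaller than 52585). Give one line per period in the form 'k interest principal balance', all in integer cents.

1. interest=⌊1151280·187/10000⌋=21528; principal=52585-21528=31057; balance=1151280-31057=1120223
2. interest=⌊1120223·187/10000⌋=20948; principal=52585-20948=31637; balance=1120223-31637=1088586
3. interest=⌊1088586·187/10000⌋=20356; principal=52585-20356=32229; balance=1088586-32229=1056357
4. interest=⌊1056357·187/10000⌋=19753; principal=52585-19753=32832; balance=1056357-32832=1023525
5. interest=⌊1023525·187/10000⌋=19139; principal=52585-19139=33446; balance=1023525-33446=990079
6. interest=⌊990079·187/10000⌋=18514; principal=52585-18514=34071; balance=990079-34071=956008
7. interest=⌊956008·187/10000⌋=17877; principal=52585-17877=34708; balance=956008-34708=921300
8. interest=⌊921300·187/10000⌋=17228; principal=52585-17228=35357; balance=921300-35357=885943
9. interest=⌊885943·187/10000⌋=16567; principal=52585-16567=36018; balance=885943-36018=849925
10. interest=⌊849925·187/10000⌋=15893; principal=52585-15893=36692; balance=849925-36692=813233
11. interest=⌊813233·187/10000⌋=15207; principal=52585-15207=37378; balance=813233-37378=775855
12. interest=⌊775855·187/10000⌋=14508; principal=52585-14508=38077; balance=775855-38077=737778
13. interest=⌊737778·187/10000⌋=13796; principal=52585-13796=38789; balance=737778-38789=698989
14. interest=⌊698989·187/10000⌋=13071; principal=52585-13071=39514; balance=698989-39514=659475
15. interest=⌊659475·187/10000⌋=12332; principal=52585-12332=40253; balance=659475-40253=619222
16. interest=⌊619222·187/10000⌋=11579; principal=52585-11579=41006; balance=619222-41006=578216
17. interest=⌊578216·187/10000⌋=10812; principal=52585-10812=41773; balance=578216-41773=536443
18. interest=⌊536443·187/10000⌋=10031; principal=52585-10031=42554; balance=536443-42554=493889
19. interest=⌊493889·187/10000⌋=9235; principal=52585-9235=43350; balance=493889-43350=450539
20. interest=⌊450539·187/10000⌋=8425; principal=52585-8425=44160; balance=450539-44160=406379
21. interest=⌊406379·187/10000⌋=7599; principal=52585-7599=44986; balance=406379-44986=361393
22. interest=⌊361393·187/10000⌋=6758; principal=52585-6758=45827; balance=361393-45827=315566
23. interest=⌊315566·187/10000⌋=5901; principal=52585-5901=46684; balance=315566-46684=268882
24. interest=⌊268882·187/10000⌋=5028; principal=52585-5028=47557; balance=268882-47557=221325
25. interest=⌊221325·187/10000⌋=4138; principal=52585-4138=48447; balance=221325-48447=172878
26. interest=⌊172878·187/10000⌋=3232; principal=52585-3232=49353; balance=172878-49353=123525
27. interest=⌊123525·187/10000⌋=2309; principal=52585-2309=50276; balance=123525-50276=73249
28. interest=⌊73249·187/10000⌋=1369; principal=52585-1369=51216; balance=73249-51216=22033
29. interest=⌊22033·187/10000⌋=412; principal=min(52585-412,22033)=22033; balance=22033-22033=0

1 21528 31057 1120223
2 20948 31637 1088586
3 20356 32229 1056357
4 19753 32832 1023525
5 19139 33446 990079
6 18514 34071 956008
7 17877 34708 921300
8 17228 35357 885943
9 16567 36018 849925
10 15893 36692 813233
11 15207 37378 775855
12 14508 38077 737778
13 13796 38789 698989
14 13071 39514 659475
15 12332 40253 619222
16 11579 41006 578216
17 10812 41773 536443
18 10031 42554 493889
19 9235 43350 450539
20 8425 44160 406379
21 7599 44986 361393
22 6758 45827 315566
23 5901 46684 268882
24 5028 47557 221325
25 4138 48447 172878
26 3232 49353 123525
27 2309 50276 73249
28 1369 51216 22033
29 412 22033 0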